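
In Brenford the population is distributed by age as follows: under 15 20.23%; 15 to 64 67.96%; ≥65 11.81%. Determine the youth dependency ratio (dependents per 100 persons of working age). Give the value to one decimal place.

Youth dependency ratio = 20.23 / 67.96 × 100 = 29.8

Youth dependency ratio: 29.8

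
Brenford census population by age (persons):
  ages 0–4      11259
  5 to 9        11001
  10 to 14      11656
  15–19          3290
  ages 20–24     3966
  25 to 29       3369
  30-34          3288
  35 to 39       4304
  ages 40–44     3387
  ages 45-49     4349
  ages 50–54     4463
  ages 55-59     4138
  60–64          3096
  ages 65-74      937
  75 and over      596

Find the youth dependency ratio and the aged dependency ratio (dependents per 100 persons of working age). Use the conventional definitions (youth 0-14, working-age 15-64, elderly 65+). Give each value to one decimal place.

0–14: 11259 + 11001 + 11656 = 33916
15–64: 3290 + 3966 + 3369 + 3288 + 4304 + 3387 + 4349 + 4463 + 4138 + 3096 = 37650
65+: 937 + 596 = 1533
Youth dependency ratio = 33916 / 37650 × 100 = 90.1
Old-age dependency ratio = 1533 / 37650 × 100 = 4.1

Youth dependency ratio: 90.1
Old-age dependency ratio: 4.1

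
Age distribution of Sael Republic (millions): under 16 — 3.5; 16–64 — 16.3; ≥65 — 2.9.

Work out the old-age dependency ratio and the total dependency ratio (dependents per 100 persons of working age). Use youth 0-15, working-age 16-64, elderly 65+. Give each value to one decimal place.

Old-age dependency ratio = 2.9 / 16.3 × 100 = 17.8
Total dependency ratio = (3.5 + 2.9) / 16.3 × 100 = 6.4 / 16.3 × 100 = 39.3

Old-age dependency ratio: 17.8
Total dependency ratio: 39.3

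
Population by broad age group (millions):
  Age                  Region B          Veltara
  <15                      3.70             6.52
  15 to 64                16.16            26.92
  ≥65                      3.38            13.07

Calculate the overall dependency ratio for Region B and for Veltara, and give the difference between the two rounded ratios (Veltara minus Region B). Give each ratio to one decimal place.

Region B: 43.8
Veltara: 72.8
Difference: +29.0

Region B: (3.70 + 3.38) / 16.16 × 100 = 7.08 / 16.16 × 100 = 43.8
Veltara: (6.52 + 13.07) / 26.92 × 100 = 19.59 / 26.92 × 100 = 72.8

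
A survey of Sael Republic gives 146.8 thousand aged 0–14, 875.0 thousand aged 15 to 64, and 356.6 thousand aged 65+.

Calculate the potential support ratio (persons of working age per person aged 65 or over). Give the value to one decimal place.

Potential support ratio = 875.0 / 356.6 = 2.5

Potential support ratio: 2.5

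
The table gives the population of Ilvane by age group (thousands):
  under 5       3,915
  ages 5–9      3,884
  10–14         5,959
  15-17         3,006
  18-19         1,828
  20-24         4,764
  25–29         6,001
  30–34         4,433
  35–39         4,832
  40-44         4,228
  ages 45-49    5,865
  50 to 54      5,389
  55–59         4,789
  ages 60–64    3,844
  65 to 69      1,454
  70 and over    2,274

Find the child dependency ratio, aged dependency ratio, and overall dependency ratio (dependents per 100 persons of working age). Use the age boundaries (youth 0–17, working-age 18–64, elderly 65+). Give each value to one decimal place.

Youth dependency ratio: 36.5
Old-age dependency ratio: 8.1
Total dependency ratio: 44.6

0–17: 3,915 + 3,884 + 5,959 + 3,006 = 16,764
18–64: 1,828 + 4,764 + 6,001 + 4,433 + 4,832 + 4,228 + 5,865 + 5,389 + 4,789 + 3,844 = 45,973
65+: 1,454 + 2,274 = 3,728
Youth dependency ratio = 16,764 / 45,973 × 100 = 36.5
Old-age dependency ratio = 3,728 / 45,973 × 100 = 8.1
Total dependency ratio = (16,764 + 3,728) / 45,973 × 100 = 20,492 / 45,973 × 100 = 44.6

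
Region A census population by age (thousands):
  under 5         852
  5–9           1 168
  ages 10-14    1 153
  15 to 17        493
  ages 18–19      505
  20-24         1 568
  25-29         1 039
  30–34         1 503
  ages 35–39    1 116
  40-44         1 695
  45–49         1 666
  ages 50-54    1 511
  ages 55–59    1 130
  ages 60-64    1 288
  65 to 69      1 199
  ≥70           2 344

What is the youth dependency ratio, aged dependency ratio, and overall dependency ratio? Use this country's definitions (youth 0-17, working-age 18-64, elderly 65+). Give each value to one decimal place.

0–17: 852 + 1 168 + 1 153 + 493 = 3 666
18–64: 505 + 1 568 + 1 039 + 1 503 + 1 116 + 1 695 + 1 666 + 1 511 + 1 130 + 1 288 = 13 021
65+: 1 199 + 2 344 = 3 543
Youth dependency ratio = 3 666 / 13 021 × 100 = 28.2
Old-age dependency ratio = 3 543 / 13 021 × 100 = 27.2
Total dependency ratio = (3 666 + 3 543) / 13 021 × 100 = 7 209 / 13 021 × 100 = 55.4

Youth dependency ratio: 28.2
Old-age dependency ratio: 27.2
Total dependency ratio: 55.4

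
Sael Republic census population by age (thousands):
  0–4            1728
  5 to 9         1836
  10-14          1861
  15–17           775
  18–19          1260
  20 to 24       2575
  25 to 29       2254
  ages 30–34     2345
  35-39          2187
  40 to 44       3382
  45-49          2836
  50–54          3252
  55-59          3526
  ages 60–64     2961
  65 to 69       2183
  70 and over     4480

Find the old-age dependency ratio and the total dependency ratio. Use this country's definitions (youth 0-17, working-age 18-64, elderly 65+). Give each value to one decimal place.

Old-age dependency ratio: 25.1
Total dependency ratio: 48.4

0–17: 1728 + 1836 + 1861 + 775 = 6200
18–64: 1260 + 2575 + 2254 + 2345 + 2187 + 3382 + 2836 + 3252 + 3526 + 2961 = 26578
65+: 2183 + 4480 = 6663
Old-age dependency ratio = 6663 / 26578 × 100 = 25.1
Total dependency ratio = (6200 + 6663) / 26578 × 100 = 12863 / 26578 × 100 = 48.4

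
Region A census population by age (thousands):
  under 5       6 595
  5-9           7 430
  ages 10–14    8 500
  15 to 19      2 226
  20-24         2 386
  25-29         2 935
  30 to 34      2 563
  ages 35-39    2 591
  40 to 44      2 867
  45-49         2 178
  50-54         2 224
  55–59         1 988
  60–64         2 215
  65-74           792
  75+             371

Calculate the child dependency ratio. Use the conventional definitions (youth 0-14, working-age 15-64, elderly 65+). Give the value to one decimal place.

Youth dependency ratio: 93.2

0–14: 6 595 + 7 430 + 8 500 = 22 525
15–64: 2 226 + 2 386 + 2 935 + 2 563 + 2 591 + 2 867 + 2 178 + 2 224 + 1 988 + 2 215 = 24 173
65+: 792 + 371 = 1 163
Youth dependency ratio = 22 525 / 24 173 × 100 = 93.2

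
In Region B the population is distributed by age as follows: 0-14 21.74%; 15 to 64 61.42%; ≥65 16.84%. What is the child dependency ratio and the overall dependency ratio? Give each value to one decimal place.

Youth dependency ratio = 21.74 / 61.42 × 100 = 35.4
Total dependency ratio = (21.74 + 16.84) / 61.42 × 100 = 38.58 / 61.42 × 100 = 62.8

Youth dependency ratio: 35.4
Total dependency ratio: 62.8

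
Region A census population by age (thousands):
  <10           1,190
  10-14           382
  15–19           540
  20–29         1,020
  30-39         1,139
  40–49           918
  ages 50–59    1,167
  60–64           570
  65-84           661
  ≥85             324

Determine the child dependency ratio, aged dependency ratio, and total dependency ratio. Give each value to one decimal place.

0–14: 1,190 + 382 = 1,572
15–64: 540 + 1,020 + 1,139 + 918 + 1,167 + 570 = 5,354
65+: 661 + 324 = 985
Youth dependency ratio = 1,572 / 5,354 × 100 = 29.4
Old-age dependency ratio = 985 / 5,354 × 100 = 18.4
Total dependency ratio = (1,572 + 985) / 5,354 × 100 = 2,557 / 5,354 × 100 = 47.8

Youth dependency ratio: 29.4
Old-age dependency ratio: 18.4
Total dependency ratio: 47.8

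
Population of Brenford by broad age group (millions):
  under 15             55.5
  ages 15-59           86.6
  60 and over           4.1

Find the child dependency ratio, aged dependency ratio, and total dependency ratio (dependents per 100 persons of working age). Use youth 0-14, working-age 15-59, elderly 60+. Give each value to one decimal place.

Youth dependency ratio: 64.1
Old-age dependency ratio: 4.7
Total dependency ratio: 68.8

Youth dependency ratio = 55.5 / 86.6 × 100 = 64.1
Old-age dependency ratio = 4.1 / 86.6 × 100 = 4.7
Total dependency ratio = (55.5 + 4.1) / 86.6 × 100 = 59.6 / 86.6 × 100 = 68.8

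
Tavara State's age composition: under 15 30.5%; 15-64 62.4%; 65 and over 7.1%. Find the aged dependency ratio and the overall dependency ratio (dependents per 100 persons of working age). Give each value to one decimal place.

Old-age dependency ratio = 7.1 / 62.4 × 100 = 11.4
Total dependency ratio = (30.5 + 7.1) / 62.4 × 100 = 37.6 / 62.4 × 100 = 60.3

Old-age dependency ratio: 11.4
Total dependency ratio: 60.3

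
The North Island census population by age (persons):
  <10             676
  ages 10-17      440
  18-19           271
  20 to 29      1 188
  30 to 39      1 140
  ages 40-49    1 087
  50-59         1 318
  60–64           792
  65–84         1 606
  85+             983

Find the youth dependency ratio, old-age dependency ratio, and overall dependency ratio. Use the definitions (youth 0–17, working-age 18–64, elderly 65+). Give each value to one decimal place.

Youth dependency ratio: 19.3
Old-age dependency ratio: 44.7
Total dependency ratio: 63.9

0–17: 676 + 440 = 1 116
18–64: 271 + 1 188 + 1 140 + 1 087 + 1 318 + 792 = 5 796
65+: 1 606 + 983 = 2 589
Youth dependency ratio = 1 116 / 5 796 × 100 = 19.3
Old-age dependency ratio = 2 589 / 5 796 × 100 = 44.7
Total dependency ratio = (1 116 + 2 589) / 5 796 × 100 = 3 705 / 5 796 × 100 = 63.9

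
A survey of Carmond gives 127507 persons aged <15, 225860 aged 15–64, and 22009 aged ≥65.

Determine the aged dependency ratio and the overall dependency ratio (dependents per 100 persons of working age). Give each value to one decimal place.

Old-age dependency ratio: 9.7
Total dependency ratio: 66.2

Old-age dependency ratio = 22009 / 225860 × 100 = 9.7
Total dependency ratio = (127507 + 22009) / 225860 × 100 = 149516 / 225860 × 100 = 66.2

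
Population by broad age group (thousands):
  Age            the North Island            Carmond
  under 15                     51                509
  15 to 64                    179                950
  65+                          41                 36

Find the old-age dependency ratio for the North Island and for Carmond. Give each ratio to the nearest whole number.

the North Island: 41 / 179 × 100 = 23
Carmond: 36 / 950 × 100 = 4

the North Island: 23
Carmond: 4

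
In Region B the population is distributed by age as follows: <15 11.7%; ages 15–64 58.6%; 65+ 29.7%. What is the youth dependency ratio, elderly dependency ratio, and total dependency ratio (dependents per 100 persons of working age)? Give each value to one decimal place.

Youth dependency ratio: 20.0
Old-age dependency ratio: 50.7
Total dependency ratio: 70.6

Youth dependency ratio = 11.7 / 58.6 × 100 = 20.0
Old-age dependency ratio = 29.7 / 58.6 × 100 = 50.7
Total dependency ratio = (11.7 + 29.7) / 58.6 × 100 = 41.4 / 58.6 × 100 = 70.6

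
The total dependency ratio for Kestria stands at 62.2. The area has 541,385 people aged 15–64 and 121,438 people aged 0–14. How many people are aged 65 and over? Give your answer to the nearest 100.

Aged 65 and over: 215,300

Total dependency ratio = (youth + elderly) / working-age × 100
62.2 = (121,438 + E) / 541,385 × 100
⇒ 215,300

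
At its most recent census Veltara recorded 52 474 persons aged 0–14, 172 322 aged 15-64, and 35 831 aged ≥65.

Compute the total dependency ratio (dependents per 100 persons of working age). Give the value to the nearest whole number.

Total dependency ratio = (52 474 + 35 831) / 172 322 × 100 = 88 305 / 172 322 × 100 = 51

Total dependency ratio: 51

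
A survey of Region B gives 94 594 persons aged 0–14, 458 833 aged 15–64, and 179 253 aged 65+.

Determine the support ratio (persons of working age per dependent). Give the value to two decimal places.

Support ratio = 458 833 / (94 594 + 179 253) = 458 833 / 273 847 = 1.68

Support ratio: 1.68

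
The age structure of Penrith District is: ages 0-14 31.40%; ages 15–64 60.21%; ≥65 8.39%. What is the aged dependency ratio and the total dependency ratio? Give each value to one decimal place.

Old-age dependency ratio: 13.9
Total dependency ratio: 66.1

Old-age dependency ratio = 8.39 / 60.21 × 100 = 13.9
Total dependency ratio = (31.40 + 8.39) / 60.21 × 100 = 39.79 / 60.21 × 100 = 66.1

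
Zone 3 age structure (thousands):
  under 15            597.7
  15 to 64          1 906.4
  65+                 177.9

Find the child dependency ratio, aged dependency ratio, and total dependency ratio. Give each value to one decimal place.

Youth dependency ratio = 597.7 / 1 906.4 × 100 = 31.4
Old-age dependency ratio = 177.9 / 1 906.4 × 100 = 9.3
Total dependency ratio = (597.7 + 177.9) / 1 906.4 × 100 = 775.6 / 1 906.4 × 100 = 40.7

Youth dependency ratio: 31.4
Old-age dependency ratio: 9.3
Total dependency ratio: 40.7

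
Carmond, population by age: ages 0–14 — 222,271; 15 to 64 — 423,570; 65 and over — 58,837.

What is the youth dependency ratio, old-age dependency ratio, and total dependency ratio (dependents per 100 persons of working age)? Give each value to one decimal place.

Youth dependency ratio: 52.5
Old-age dependency ratio: 13.9
Total dependency ratio: 66.4

Youth dependency ratio = 222,271 / 423,570 × 100 = 52.5
Old-age dependency ratio = 58,837 / 423,570 × 100 = 13.9
Total dependency ratio = (222,271 + 58,837) / 423,570 × 100 = 281,108 / 423,570 × 100 = 66.4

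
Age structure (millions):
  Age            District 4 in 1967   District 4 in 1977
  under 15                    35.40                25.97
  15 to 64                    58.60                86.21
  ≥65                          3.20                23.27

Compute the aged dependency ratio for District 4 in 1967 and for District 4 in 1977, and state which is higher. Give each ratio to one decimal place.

District 4 in 1967: 5.5
District 4 in 1977: 27.0
Higher: District 4 in 1977

District 4 in 1967: 3.20 / 58.60 × 100 = 5.5
District 4 in 1977: 23.27 / 86.21 × 100 = 27.0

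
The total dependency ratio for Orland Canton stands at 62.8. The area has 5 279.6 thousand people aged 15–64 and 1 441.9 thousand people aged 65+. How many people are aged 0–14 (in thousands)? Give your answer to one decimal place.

Total dependency ratio = (youth + elderly) / working-age × 100
62.8 = (Y + 1 441.9) / 5 279.6 × 100
⇒ 1 873.7

Aged 0–14: 1 873.7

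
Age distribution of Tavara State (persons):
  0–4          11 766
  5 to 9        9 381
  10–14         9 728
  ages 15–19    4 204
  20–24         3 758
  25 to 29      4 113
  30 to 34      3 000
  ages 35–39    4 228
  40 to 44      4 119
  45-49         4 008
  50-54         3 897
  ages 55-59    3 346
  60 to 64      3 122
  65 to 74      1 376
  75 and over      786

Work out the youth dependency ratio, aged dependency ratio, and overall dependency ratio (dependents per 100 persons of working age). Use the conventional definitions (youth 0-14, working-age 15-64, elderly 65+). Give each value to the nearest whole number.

0–14: 11 766 + 9 381 + 9 728 = 30 875
15–64: 4 204 + 3 758 + 4 113 + 3 000 + 4 228 + 4 119 + 4 008 + 3 897 + 3 346 + 3 122 = 37 795
65+: 1 376 + 786 = 2 162
Youth dependency ratio = 30 875 / 37 795 × 100 = 82
Old-age dependency ratio = 2 162 / 37 795 × 100 = 6
Total dependency ratio = (30 875 + 2 162) / 37 795 × 100 = 33 037 / 37 795 × 100 = 87

Youth dependency ratio: 82
Old-age dependency ratio: 6
Total dependency ratio: 87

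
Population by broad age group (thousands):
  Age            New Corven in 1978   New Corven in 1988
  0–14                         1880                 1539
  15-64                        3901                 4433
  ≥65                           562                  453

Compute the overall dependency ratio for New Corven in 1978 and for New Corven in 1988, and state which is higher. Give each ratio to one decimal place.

New Corven in 1978: 62.6
New Corven in 1988: 44.9
Higher: New Corven in 1978

New Corven in 1978: (1880 + 562) / 3901 × 100 = 2442 / 3901 × 100 = 62.6
New Corven in 1988: (1539 + 453) / 4433 × 100 = 1992 / 4433 × 100 = 44.9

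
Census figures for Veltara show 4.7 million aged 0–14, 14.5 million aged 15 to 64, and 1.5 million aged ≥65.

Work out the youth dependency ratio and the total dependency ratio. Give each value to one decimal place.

Youth dependency ratio = 4.7 / 14.5 × 100 = 32.4
Total dependency ratio = (4.7 + 1.5) / 14.5 × 100 = 6.2 / 14.5 × 100 = 42.8

Youth dependency ratio: 32.4
Total dependency ratio: 42.8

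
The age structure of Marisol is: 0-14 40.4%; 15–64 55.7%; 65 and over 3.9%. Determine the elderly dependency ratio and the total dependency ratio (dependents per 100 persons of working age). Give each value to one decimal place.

Old-age dependency ratio = 3.9 / 55.7 × 100 = 7.0
Total dependency ratio = (40.4 + 3.9) / 55.7 × 100 = 44.3 / 55.7 × 100 = 79.5

Old-age dependency ratio: 7.0
Total dependency ratio: 79.5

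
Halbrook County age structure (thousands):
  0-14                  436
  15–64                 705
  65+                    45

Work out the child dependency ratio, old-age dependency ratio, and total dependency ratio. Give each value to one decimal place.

Youth dependency ratio: 61.8
Old-age dependency ratio: 6.4
Total dependency ratio: 68.2

Youth dependency ratio = 436 / 705 × 100 = 61.8
Old-age dependency ratio = 45 / 705 × 100 = 6.4
Total dependency ratio = (436 + 45) / 705 × 100 = 481 / 705 × 100 = 68.2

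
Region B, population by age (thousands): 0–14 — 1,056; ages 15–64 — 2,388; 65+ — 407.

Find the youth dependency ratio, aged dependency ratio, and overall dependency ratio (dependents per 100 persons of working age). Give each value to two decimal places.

Youth dependency ratio = 1,056 / 2,388 × 100 = 44.22
Old-age dependency ratio = 407 / 2,388 × 100 = 17.04
Total dependency ratio = (1,056 + 407) / 2,388 × 100 = 1,463 / 2,388 × 100 = 61.26

Youth dependency ratio: 44.22
Old-age dependency ratio: 17.04
Total dependency ratio: 61.26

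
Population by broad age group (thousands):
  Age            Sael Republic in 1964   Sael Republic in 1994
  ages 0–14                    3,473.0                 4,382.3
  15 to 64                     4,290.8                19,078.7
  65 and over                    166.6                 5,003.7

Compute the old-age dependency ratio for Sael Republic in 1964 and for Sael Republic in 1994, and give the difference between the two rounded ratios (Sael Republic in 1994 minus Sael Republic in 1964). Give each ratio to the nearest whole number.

Sael Republic in 1964: 166.6 / 4,290.8 × 100 = 4
Sael Republic in 1994: 5,003.7 / 19,078.7 × 100 = 26

Sael Republic in 1964: 4
Sael Republic in 1994: 26
Difference: +22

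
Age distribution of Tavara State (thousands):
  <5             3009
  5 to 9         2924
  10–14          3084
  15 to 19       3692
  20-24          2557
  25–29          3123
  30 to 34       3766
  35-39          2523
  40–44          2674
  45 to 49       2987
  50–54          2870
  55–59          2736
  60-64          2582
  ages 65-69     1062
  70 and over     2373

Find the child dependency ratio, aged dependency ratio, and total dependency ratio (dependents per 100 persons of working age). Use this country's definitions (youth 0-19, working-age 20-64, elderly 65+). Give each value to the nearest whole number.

0–19: 3009 + 2924 + 3084 + 3692 = 12709
20–64: 2557 + 3123 + 3766 + 2523 + 2674 + 2987 + 2870 + 2736 + 2582 = 25818
65+: 1062 + 2373 = 3435
Youth dependency ratio = 12709 / 25818 × 100 = 49
Old-age dependency ratio = 3435 / 25818 × 100 = 13
Total dependency ratio = (12709 + 3435) / 25818 × 100 = 16144 / 25818 × 100 = 63

Youth dependency ratio: 49
Old-age dependency ratio: 13
Total dependency ratio: 63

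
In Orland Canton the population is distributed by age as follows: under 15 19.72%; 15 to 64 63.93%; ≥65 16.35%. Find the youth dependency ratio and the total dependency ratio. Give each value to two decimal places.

Youth dependency ratio: 30.85
Total dependency ratio: 56.42

Youth dependency ratio = 19.72 / 63.93 × 100 = 30.85
Total dependency ratio = (19.72 + 16.35) / 63.93 × 100 = 36.07 / 63.93 × 100 = 56.42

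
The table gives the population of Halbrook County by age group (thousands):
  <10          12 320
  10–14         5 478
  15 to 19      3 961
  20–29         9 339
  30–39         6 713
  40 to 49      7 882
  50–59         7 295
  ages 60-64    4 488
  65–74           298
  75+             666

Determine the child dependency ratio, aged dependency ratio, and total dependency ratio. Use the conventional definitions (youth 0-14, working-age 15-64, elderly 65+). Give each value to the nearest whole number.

Youth dependency ratio: 45
Old-age dependency ratio: 2
Total dependency ratio: 47

0–14: 12 320 + 5 478 = 17 798
15–64: 3 961 + 9 339 + 6 713 + 7 882 + 7 295 + 4 488 = 39 678
65+: 298 + 666 = 964
Youth dependency ratio = 17 798 / 39 678 × 100 = 45
Old-age dependency ratio = 964 / 39 678 × 100 = 2
Total dependency ratio = (17 798 + 964) / 39 678 × 100 = 18 762 / 39 678 × 100 = 47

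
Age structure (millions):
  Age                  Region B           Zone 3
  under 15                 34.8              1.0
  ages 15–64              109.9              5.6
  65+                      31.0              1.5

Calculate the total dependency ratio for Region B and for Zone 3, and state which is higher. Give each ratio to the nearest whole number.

Region B: (34.8 + 31.0) / 109.9 × 100 = 65.8 / 109.9 × 100 = 60
Zone 3: (1.0 + 1.5) / 5.6 × 100 = 2.5 / 5.6 × 100 = 45

Region B: 60
Zone 3: 45
Higher: Region B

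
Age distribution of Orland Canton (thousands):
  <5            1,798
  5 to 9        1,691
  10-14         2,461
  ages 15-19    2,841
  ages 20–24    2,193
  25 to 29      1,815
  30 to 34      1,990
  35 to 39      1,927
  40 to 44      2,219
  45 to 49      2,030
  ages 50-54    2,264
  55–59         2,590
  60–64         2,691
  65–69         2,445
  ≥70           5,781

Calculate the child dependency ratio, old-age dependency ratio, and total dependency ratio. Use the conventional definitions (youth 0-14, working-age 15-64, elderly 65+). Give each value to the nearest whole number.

0–14: 1,798 + 1,691 + 2,461 = 5,950
15–64: 2,841 + 2,193 + 1,815 + 1,990 + 1,927 + 2,219 + 2,030 + 2,264 + 2,590 + 2,691 = 22,560
65+: 2,445 + 5,781 = 8,226
Youth dependency ratio = 5,950 / 22,560 × 100 = 26
Old-age dependency ratio = 8,226 / 22,560 × 100 = 36
Total dependency ratio = (5,950 + 8,226) / 22,560 × 100 = 14,176 / 22,560 × 100 = 63

Youth dependency ratio: 26
Old-age dependency ratio: 36
Total dependency ratio: 63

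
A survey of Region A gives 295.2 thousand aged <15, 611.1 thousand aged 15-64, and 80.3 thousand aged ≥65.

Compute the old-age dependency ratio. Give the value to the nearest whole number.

Old-age dependency ratio = 80.3 / 611.1 × 100 = 13

Old-age dependency ratio: 13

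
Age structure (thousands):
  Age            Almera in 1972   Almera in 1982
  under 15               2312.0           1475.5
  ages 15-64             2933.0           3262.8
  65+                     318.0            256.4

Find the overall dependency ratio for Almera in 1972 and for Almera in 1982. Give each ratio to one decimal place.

Almera in 1972: (2312.0 + 318.0) / 2933.0 × 100 = 2630.0 / 2933.0 × 100 = 89.7
Almera in 1982: (1475.5 + 256.4) / 3262.8 × 100 = 1731.9 / 3262.8 × 100 = 53.1

Almera in 1972: 89.7
Almera in 1982: 53.1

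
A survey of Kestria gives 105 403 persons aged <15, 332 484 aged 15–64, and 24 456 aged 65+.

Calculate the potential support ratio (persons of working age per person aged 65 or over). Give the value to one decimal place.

Potential support ratio = 332 484 / 24 456 = 13.6

Potential support ratio: 13.6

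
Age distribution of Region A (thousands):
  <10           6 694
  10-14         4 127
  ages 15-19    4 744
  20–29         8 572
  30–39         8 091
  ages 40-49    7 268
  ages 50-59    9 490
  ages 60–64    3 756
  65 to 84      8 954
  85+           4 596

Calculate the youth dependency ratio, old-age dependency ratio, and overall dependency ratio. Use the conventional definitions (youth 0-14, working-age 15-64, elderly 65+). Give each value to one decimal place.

Youth dependency ratio: 25.8
Old-age dependency ratio: 32.3
Total dependency ratio: 58.1

0–14: 6 694 + 4 127 = 10 821
15–64: 4 744 + 8 572 + 8 091 + 7 268 + 9 490 + 3 756 = 41 921
65+: 8 954 + 4 596 = 13 550
Youth dependency ratio = 10 821 / 41 921 × 100 = 25.8
Old-age dependency ratio = 13 550 / 41 921 × 100 = 32.3
Total dependency ratio = (10 821 + 13 550) / 41 921 × 100 = 24 371 / 41 921 × 100 = 58.1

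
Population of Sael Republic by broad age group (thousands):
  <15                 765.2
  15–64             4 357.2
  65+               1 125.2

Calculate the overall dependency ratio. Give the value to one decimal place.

Total dependency ratio: 43.4

Total dependency ratio = (765.2 + 1 125.2) / 4 357.2 × 100 = 1 890.4 / 4 357.2 × 100 = 43.4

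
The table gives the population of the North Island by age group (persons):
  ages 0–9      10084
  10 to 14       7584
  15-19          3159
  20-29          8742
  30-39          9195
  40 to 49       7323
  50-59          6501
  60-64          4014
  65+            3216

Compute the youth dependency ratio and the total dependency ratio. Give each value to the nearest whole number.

Youth dependency ratio: 45
Total dependency ratio: 54

0–14: 10084 + 7584 = 17668
15–64: 3159 + 8742 + 9195 + 7323 + 6501 + 4014 = 38934
65+: 3216
Youth dependency ratio = 17668 / 38934 × 100 = 45
Total dependency ratio = (17668 + 3216) / 38934 × 100 = 20884 / 38934 × 100 = 54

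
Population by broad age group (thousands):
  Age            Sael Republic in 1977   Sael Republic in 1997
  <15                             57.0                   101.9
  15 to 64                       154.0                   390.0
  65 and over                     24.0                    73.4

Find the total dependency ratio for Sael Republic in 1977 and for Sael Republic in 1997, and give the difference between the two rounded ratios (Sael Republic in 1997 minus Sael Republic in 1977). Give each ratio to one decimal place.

Sael Republic in 1977: (57.0 + 24.0) / 154.0 × 100 = 81.0 / 154.0 × 100 = 52.6
Sael Republic in 1997: (101.9 + 73.4) / 390.0 × 100 = 175.3 / 390.0 × 100 = 44.9

Sael Republic in 1977: 52.6
Sael Republic in 1997: 44.9
Difference: -7.7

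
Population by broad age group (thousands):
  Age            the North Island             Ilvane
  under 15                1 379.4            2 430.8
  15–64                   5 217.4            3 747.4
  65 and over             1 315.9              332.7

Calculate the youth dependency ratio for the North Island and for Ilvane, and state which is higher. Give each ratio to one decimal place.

the North Island: 1 379.4 / 5 217.4 × 100 = 26.4
Ilvane: 2 430.8 / 3 747.4 × 100 = 64.9

the North Island: 26.4
Ilvane: 64.9
Higher: Ilvane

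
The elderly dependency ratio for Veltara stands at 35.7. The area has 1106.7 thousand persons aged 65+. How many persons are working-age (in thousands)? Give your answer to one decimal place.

Working-age: 3100.0

Old-age dependency ratio = elderly / working-age × 100
35.7 = 1106.7 / W × 100
⇒ 3100.0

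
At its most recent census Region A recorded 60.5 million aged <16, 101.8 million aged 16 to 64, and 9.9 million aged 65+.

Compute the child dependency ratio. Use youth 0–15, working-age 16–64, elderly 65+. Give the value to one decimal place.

Youth dependency ratio: 59.4

Youth dependency ratio = 60.5 / 101.8 × 100 = 59.4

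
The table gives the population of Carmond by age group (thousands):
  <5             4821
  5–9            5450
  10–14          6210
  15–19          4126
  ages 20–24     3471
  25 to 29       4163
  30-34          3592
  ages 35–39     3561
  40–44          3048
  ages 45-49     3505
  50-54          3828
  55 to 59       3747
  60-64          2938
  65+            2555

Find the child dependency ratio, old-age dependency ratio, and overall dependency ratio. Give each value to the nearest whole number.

Youth dependency ratio: 46
Old-age dependency ratio: 7
Total dependency ratio: 53

0–14: 4821 + 5450 + 6210 = 16481
15–64: 4126 + 3471 + 4163 + 3592 + 3561 + 3048 + 3505 + 3828 + 3747 + 2938 = 35979
65+: 2555
Youth dependency ratio = 16481 / 35979 × 100 = 46
Old-age dependency ratio = 2555 / 35979 × 100 = 7
Total dependency ratio = (16481 + 2555) / 35979 × 100 = 19036 / 35979 × 100 = 53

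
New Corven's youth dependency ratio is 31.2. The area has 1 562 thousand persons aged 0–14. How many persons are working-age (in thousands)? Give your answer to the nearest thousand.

Youth dependency ratio = youth / working-age × 100
31.2 = 1 562 / W × 100
⇒ 5 006

Working-age: 5 006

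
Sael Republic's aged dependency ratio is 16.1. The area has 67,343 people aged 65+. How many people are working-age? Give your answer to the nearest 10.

Old-age dependency ratio = elderly / working-age × 100
16.1 = 67,343 / W × 100
⇒ 418,280

Working-age: 418,280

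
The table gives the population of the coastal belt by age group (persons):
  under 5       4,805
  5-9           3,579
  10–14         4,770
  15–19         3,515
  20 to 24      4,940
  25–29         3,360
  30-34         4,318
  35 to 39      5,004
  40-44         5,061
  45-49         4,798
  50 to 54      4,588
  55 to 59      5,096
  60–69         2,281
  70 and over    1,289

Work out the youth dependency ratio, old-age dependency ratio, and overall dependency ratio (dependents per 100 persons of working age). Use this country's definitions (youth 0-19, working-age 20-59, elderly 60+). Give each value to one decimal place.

Youth dependency ratio: 44.9
Old-age dependency ratio: 9.6
Total dependency ratio: 54.5

0–19: 4,805 + 3,579 + 4,770 + 3,515 = 16,669
20–59: 4,940 + 3,360 + 4,318 + 5,004 + 5,061 + 4,798 + 4,588 + 5,096 = 37,165
60+: 2,281 + 1,289 = 3,570
Youth dependency ratio = 16,669 / 37,165 × 100 = 44.9
Old-age dependency ratio = 3,570 / 37,165 × 100 = 9.6
Total dependency ratio = (16,669 + 3,570) / 37,165 × 100 = 20,239 / 37,165 × 100 = 54.5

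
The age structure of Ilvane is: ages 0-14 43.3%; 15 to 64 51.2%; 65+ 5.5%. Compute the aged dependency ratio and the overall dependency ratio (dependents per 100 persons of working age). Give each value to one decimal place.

Old-age dependency ratio = 5.5 / 51.2 × 100 = 10.7
Total dependency ratio = (43.3 + 5.5) / 51.2 × 100 = 48.8 / 51.2 × 100 = 95.3

Old-age dependency ratio: 10.7
Total dependency ratio: 95.3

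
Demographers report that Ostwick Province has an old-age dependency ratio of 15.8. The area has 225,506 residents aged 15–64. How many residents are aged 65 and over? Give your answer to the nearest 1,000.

Aged 65 and over: 36,000

Old-age dependency ratio = elderly / working-age × 100
15.8 = E / 225,506 × 100
⇒ 36,000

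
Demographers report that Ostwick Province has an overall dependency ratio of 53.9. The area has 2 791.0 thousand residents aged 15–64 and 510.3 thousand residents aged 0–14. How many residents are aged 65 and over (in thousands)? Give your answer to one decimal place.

Aged 65 and over: 994.0

Total dependency ratio = (youth + elderly) / working-age × 100
53.9 = (510.3 + E) / 2 791.0 × 100
⇒ 994.0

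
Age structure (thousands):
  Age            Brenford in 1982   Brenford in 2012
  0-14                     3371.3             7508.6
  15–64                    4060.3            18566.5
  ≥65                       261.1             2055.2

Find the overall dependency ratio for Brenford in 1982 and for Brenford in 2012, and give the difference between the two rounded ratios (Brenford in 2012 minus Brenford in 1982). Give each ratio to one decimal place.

Brenford in 1982: 89.5
Brenford in 2012: 51.5
Difference: -38.0

Brenford in 1982: (3371.3 + 261.1) / 4060.3 × 100 = 3632.4 / 4060.3 × 100 = 89.5
Brenford in 2012: (7508.6 + 2055.2) / 18566.5 × 100 = 9563.8 / 18566.5 × 100 = 51.5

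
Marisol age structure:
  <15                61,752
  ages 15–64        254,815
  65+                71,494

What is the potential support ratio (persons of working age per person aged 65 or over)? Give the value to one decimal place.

Potential support ratio: 3.6

Potential support ratio = 254,815 / 71,494 = 3.6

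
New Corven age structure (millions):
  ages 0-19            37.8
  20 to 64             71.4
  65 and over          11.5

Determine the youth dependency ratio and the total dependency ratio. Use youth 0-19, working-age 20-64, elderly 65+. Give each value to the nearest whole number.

Youth dependency ratio: 53
Total dependency ratio: 69

Youth dependency ratio = 37.8 / 71.4 × 100 = 53
Total dependency ratio = (37.8 + 11.5) / 71.4 × 100 = 49.3 / 71.4 × 100 = 69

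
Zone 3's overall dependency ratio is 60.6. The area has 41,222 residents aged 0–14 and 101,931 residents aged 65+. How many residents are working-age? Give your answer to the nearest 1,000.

Working-age: 236,000

Total dependency ratio = (youth + elderly) / working-age × 100
60.6 = (41,222 + 101,931) / W × 100
⇒ 236,000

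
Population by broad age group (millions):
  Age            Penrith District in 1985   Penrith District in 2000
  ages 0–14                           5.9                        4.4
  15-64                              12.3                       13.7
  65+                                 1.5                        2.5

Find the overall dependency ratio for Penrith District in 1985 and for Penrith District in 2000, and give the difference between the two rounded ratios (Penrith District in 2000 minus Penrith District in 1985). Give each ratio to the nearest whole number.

Penrith District in 1985: (5.9 + 1.5) / 12.3 × 100 = 7.4 / 12.3 × 100 = 60
Penrith District in 2000: (4.4 + 2.5) / 13.7 × 100 = 6.9 / 13.7 × 100 = 50

Penrith District in 1985: 60
Penrith District in 2000: 50
Difference: -10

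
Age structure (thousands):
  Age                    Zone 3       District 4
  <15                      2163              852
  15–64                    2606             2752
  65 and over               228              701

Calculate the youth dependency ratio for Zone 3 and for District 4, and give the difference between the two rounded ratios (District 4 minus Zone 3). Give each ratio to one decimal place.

Zone 3: 83.0
District 4: 31.0
Difference: -52.0

Zone 3: 2163 / 2606 × 100 = 83.0
District 4: 852 / 2752 × 100 = 31.0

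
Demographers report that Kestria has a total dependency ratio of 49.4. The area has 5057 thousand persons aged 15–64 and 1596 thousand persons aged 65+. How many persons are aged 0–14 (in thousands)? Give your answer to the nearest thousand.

Aged 0–14: 902

Total dependency ratio = (youth + elderly) / working-age × 100
49.4 = (Y + 1596) / 5057 × 100
⇒ 902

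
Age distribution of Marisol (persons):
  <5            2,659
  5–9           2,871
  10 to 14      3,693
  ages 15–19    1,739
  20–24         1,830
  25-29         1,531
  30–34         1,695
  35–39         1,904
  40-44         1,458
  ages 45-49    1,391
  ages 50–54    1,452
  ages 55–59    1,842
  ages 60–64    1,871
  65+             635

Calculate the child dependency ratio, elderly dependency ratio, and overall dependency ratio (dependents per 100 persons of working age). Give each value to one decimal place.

Youth dependency ratio: 55.2
Old-age dependency ratio: 3.8
Total dependency ratio: 59.0

0–14: 2,659 + 2,871 + 3,693 = 9,223
15–64: 1,739 + 1,830 + 1,531 + 1,695 + 1,904 + 1,458 + 1,391 + 1,452 + 1,842 + 1,871 = 16,713
65+: 635
Youth dependency ratio = 9,223 / 16,713 × 100 = 55.2
Old-age dependency ratio = 635 / 16,713 × 100 = 3.8
Total dependency ratio = (9,223 + 635) / 16,713 × 100 = 9,858 / 16,713 × 100 = 59.0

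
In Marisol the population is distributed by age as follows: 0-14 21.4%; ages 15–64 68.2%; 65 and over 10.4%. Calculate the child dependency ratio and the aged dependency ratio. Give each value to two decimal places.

Youth dependency ratio = 21.4 / 68.2 × 100 = 31.38
Old-age dependency ratio = 10.4 / 68.2 × 100 = 15.25

Youth dependency ratio: 31.38
Old-age dependency ratio: 15.25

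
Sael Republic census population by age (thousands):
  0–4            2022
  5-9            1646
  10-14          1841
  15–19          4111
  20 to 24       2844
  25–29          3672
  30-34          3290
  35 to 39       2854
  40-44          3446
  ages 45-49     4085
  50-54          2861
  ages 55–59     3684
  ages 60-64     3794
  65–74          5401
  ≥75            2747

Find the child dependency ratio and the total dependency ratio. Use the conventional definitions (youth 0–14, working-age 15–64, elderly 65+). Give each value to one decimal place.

0–14: 2022 + 1646 + 1841 = 5509
15–64: 4111 + 2844 + 3672 + 3290 + 2854 + 3446 + 4085 + 2861 + 3684 + 3794 = 34641
65+: 5401 + 2747 = 8148
Youth dependency ratio = 5509 / 34641 × 100 = 15.9
Total dependency ratio = (5509 + 8148) / 34641 × 100 = 13657 / 34641 × 100 = 39.4

Youth dependency ratio: 15.9
Total dependency ratio: 39.4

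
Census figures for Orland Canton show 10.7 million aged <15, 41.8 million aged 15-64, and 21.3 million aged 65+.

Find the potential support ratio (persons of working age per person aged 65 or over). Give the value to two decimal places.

Potential support ratio = 41.8 / 21.3 = 1.96

Potential support ratio: 1.96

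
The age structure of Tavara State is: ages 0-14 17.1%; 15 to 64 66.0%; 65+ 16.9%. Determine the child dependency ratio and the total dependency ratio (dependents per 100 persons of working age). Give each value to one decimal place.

Youth dependency ratio = 17.1 / 66.0 × 100 = 25.9
Total dependency ratio = (17.1 + 16.9) / 66.0 × 100 = 34.0 / 66.0 × 100 = 51.5

Youth dependency ratio: 25.9
Total dependency ratio: 51.5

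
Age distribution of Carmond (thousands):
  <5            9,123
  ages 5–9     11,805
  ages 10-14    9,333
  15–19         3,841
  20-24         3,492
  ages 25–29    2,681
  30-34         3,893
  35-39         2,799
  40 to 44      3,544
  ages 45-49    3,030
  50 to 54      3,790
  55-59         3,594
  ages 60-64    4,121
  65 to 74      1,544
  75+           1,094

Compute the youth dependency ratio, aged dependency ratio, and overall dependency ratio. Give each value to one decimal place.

Youth dependency ratio: 87.0
Old-age dependency ratio: 7.6
Total dependency ratio: 94.6

0–14: 9,123 + 11,805 + 9,333 = 30,261
15–64: 3,841 + 3,492 + 2,681 + 3,893 + 2,799 + 3,544 + 3,030 + 3,790 + 3,594 + 4,121 = 34,785
65+: 1,544 + 1,094 = 2,638
Youth dependency ratio = 30,261 / 34,785 × 100 = 87.0
Old-age dependency ratio = 2,638 / 34,785 × 100 = 7.6
Total dependency ratio = (30,261 + 2,638) / 34,785 × 100 = 32,899 / 34,785 × 100 = 94.6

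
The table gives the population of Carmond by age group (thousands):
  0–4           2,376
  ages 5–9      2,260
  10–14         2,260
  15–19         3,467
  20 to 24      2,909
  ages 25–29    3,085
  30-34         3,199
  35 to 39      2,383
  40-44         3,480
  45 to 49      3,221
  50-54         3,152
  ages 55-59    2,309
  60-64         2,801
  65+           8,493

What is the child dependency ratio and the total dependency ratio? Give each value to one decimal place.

Youth dependency ratio: 23.0
Total dependency ratio: 51.3

0–14: 2,376 + 2,260 + 2,260 = 6,896
15–64: 3,467 + 2,909 + 3,085 + 3,199 + 2,383 + 3,480 + 3,221 + 3,152 + 2,309 + 2,801 = 30,006
65+: 8,493
Youth dependency ratio = 6,896 / 30,006 × 100 = 23.0
Total dependency ratio = (6,896 + 8,493) / 30,006 × 100 = 15,389 / 30,006 × 100 = 51.3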